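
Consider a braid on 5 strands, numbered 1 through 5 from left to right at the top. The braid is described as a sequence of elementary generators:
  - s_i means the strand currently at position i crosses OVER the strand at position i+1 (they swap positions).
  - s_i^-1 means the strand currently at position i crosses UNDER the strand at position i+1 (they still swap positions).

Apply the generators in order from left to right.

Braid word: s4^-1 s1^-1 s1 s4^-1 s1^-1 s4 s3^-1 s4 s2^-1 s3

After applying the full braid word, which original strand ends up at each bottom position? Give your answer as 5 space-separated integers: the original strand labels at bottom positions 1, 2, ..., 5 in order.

Gen 1 (s4^-1): strand 4 crosses under strand 5. Perm now: [1 2 3 5 4]
Gen 2 (s1^-1): strand 1 crosses under strand 2. Perm now: [2 1 3 5 4]
Gen 3 (s1): strand 2 crosses over strand 1. Perm now: [1 2 3 5 4]
Gen 4 (s4^-1): strand 5 crosses under strand 4. Perm now: [1 2 3 4 5]
Gen 5 (s1^-1): strand 1 crosses under strand 2. Perm now: [2 1 3 4 5]
Gen 6 (s4): strand 4 crosses over strand 5. Perm now: [2 1 3 5 4]
Gen 7 (s3^-1): strand 3 crosses under strand 5. Perm now: [2 1 5 3 4]
Gen 8 (s4): strand 3 crosses over strand 4. Perm now: [2 1 5 4 3]
Gen 9 (s2^-1): strand 1 crosses under strand 5. Perm now: [2 5 1 4 3]
Gen 10 (s3): strand 1 crosses over strand 4. Perm now: [2 5 4 1 3]

Answer: 2 5 4 1 3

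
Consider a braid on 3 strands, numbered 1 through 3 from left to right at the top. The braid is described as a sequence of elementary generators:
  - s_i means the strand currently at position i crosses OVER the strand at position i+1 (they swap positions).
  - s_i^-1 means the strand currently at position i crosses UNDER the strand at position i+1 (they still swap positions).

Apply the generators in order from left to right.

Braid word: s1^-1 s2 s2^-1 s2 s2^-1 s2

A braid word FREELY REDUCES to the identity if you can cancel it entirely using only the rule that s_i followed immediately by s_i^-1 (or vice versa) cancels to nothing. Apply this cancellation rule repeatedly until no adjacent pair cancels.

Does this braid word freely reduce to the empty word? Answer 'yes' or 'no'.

Answer: no

Derivation:
Gen 1 (s1^-1): push. Stack: [s1^-1]
Gen 2 (s2): push. Stack: [s1^-1 s2]
Gen 3 (s2^-1): cancels prior s2. Stack: [s1^-1]
Gen 4 (s2): push. Stack: [s1^-1 s2]
Gen 5 (s2^-1): cancels prior s2. Stack: [s1^-1]
Gen 6 (s2): push. Stack: [s1^-1 s2]
Reduced word: s1^-1 s2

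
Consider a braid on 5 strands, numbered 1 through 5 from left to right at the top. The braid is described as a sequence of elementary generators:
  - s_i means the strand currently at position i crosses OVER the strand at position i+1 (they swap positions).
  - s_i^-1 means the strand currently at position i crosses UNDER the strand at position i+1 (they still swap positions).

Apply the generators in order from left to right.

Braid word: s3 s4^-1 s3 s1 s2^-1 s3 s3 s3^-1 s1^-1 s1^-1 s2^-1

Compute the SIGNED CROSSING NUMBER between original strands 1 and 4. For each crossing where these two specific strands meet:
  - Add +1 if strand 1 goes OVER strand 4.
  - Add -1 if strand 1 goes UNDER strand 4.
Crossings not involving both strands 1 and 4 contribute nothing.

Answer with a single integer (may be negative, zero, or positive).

Answer: -1

Derivation:
Gen 1: crossing 3x4. Both 1&4? no. Sum: 0
Gen 2: crossing 3x5. Both 1&4? no. Sum: 0
Gen 3: crossing 4x5. Both 1&4? no. Sum: 0
Gen 4: crossing 1x2. Both 1&4? no. Sum: 0
Gen 5: crossing 1x5. Both 1&4? no. Sum: 0
Gen 6: 1 over 4. Both 1&4? yes. Contrib: +1. Sum: 1
Gen 7: 4 over 1. Both 1&4? yes. Contrib: -1. Sum: 0
Gen 8: 1 under 4. Both 1&4? yes. Contrib: -1. Sum: -1
Gen 9: crossing 2x5. Both 1&4? no. Sum: -1
Gen 10: crossing 5x2. Both 1&4? no. Sum: -1
Gen 11: crossing 5x4. Both 1&4? no. Sum: -1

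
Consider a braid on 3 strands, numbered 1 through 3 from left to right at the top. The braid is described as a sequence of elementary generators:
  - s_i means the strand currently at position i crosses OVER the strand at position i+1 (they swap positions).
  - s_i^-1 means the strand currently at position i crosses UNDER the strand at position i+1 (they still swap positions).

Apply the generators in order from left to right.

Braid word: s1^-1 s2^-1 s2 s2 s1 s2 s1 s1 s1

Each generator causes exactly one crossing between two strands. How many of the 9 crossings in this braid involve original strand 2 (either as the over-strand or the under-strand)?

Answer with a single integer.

Gen 1: crossing 1x2. Involves strand 2? yes. Count so far: 1
Gen 2: crossing 1x3. Involves strand 2? no. Count so far: 1
Gen 3: crossing 3x1. Involves strand 2? no. Count so far: 1
Gen 4: crossing 1x3. Involves strand 2? no. Count so far: 1
Gen 5: crossing 2x3. Involves strand 2? yes. Count so far: 2
Gen 6: crossing 2x1. Involves strand 2? yes. Count so far: 3
Gen 7: crossing 3x1. Involves strand 2? no. Count so far: 3
Gen 8: crossing 1x3. Involves strand 2? no. Count so far: 3
Gen 9: crossing 3x1. Involves strand 2? no. Count so far: 3

Answer: 3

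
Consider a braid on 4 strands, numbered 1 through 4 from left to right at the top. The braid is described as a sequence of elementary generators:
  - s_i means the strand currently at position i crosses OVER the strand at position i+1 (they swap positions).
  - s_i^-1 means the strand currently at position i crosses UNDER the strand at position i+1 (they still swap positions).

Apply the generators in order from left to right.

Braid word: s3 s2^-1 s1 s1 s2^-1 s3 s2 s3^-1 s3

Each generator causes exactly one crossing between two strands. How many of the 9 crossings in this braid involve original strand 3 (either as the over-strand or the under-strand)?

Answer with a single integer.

Answer: 3

Derivation:
Gen 1: crossing 3x4. Involves strand 3? yes. Count so far: 1
Gen 2: crossing 2x4. Involves strand 3? no. Count so far: 1
Gen 3: crossing 1x4. Involves strand 3? no. Count so far: 1
Gen 4: crossing 4x1. Involves strand 3? no. Count so far: 1
Gen 5: crossing 4x2. Involves strand 3? no. Count so far: 1
Gen 6: crossing 4x3. Involves strand 3? yes. Count so far: 2
Gen 7: crossing 2x3. Involves strand 3? yes. Count so far: 3
Gen 8: crossing 2x4. Involves strand 3? no. Count so far: 3
Gen 9: crossing 4x2. Involves strand 3? no. Count so far: 3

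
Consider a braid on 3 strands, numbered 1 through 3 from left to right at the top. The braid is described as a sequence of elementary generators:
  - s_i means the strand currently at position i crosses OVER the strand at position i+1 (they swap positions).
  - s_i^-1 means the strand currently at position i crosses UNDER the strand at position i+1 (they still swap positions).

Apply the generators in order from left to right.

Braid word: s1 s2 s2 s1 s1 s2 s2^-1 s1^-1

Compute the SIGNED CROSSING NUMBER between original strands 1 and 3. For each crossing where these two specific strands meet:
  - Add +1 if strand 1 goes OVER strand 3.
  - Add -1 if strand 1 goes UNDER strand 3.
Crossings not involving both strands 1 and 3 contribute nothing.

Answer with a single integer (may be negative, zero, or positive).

Gen 1: crossing 1x2. Both 1&3? no. Sum: 0
Gen 2: 1 over 3. Both 1&3? yes. Contrib: +1. Sum: 1
Gen 3: 3 over 1. Both 1&3? yes. Contrib: -1. Sum: 0
Gen 4: crossing 2x1. Both 1&3? no. Sum: 0
Gen 5: crossing 1x2. Both 1&3? no. Sum: 0
Gen 6: 1 over 3. Both 1&3? yes. Contrib: +1. Sum: 1
Gen 7: 3 under 1. Both 1&3? yes. Contrib: +1. Sum: 2
Gen 8: crossing 2x1. Both 1&3? no. Sum: 2

Answer: 2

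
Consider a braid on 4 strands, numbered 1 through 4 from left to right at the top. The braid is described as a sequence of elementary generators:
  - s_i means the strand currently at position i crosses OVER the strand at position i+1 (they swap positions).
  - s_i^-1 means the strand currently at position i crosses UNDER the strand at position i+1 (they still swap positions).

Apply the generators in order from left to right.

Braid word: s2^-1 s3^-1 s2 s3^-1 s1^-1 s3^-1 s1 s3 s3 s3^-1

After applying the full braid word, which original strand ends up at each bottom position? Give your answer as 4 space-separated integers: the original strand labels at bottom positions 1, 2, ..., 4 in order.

Gen 1 (s2^-1): strand 2 crosses under strand 3. Perm now: [1 3 2 4]
Gen 2 (s3^-1): strand 2 crosses under strand 4. Perm now: [1 3 4 2]
Gen 3 (s2): strand 3 crosses over strand 4. Perm now: [1 4 3 2]
Gen 4 (s3^-1): strand 3 crosses under strand 2. Perm now: [1 4 2 3]
Gen 5 (s1^-1): strand 1 crosses under strand 4. Perm now: [4 1 2 3]
Gen 6 (s3^-1): strand 2 crosses under strand 3. Perm now: [4 1 3 2]
Gen 7 (s1): strand 4 crosses over strand 1. Perm now: [1 4 3 2]
Gen 8 (s3): strand 3 crosses over strand 2. Perm now: [1 4 2 3]
Gen 9 (s3): strand 2 crosses over strand 3. Perm now: [1 4 3 2]
Gen 10 (s3^-1): strand 3 crosses under strand 2. Perm now: [1 4 2 3]

Answer: 1 4 2 3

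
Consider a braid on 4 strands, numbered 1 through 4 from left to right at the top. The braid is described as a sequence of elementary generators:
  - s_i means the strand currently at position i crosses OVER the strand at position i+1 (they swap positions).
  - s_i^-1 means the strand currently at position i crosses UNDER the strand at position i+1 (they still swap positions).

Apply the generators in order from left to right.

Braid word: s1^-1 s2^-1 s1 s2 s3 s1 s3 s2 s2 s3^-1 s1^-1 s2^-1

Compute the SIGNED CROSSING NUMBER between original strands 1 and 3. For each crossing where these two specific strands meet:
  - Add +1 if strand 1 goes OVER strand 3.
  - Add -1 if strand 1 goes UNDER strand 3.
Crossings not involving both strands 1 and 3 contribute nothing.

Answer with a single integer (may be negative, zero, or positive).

Gen 1: crossing 1x2. Both 1&3? no. Sum: 0
Gen 2: 1 under 3. Both 1&3? yes. Contrib: -1. Sum: -1
Gen 3: crossing 2x3. Both 1&3? no. Sum: -1
Gen 4: crossing 2x1. Both 1&3? no. Sum: -1
Gen 5: crossing 2x4. Both 1&3? no. Sum: -1
Gen 6: 3 over 1. Both 1&3? yes. Contrib: -1. Sum: -2
Gen 7: crossing 4x2. Both 1&3? no. Sum: -2
Gen 8: crossing 3x2. Both 1&3? no. Sum: -2
Gen 9: crossing 2x3. Both 1&3? no. Sum: -2
Gen 10: crossing 2x4. Both 1&3? no. Sum: -2
Gen 11: 1 under 3. Both 1&3? yes. Contrib: -1. Sum: -3
Gen 12: crossing 1x4. Both 1&3? no. Sum: -3

Answer: -3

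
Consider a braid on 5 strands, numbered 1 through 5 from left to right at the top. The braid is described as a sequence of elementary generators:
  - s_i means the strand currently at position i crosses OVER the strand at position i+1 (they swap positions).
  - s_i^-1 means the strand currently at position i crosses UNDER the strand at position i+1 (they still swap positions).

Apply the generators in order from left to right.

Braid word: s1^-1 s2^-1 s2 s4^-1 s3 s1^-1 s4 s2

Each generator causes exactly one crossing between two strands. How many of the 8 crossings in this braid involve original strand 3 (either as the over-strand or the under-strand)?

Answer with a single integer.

Gen 1: crossing 1x2. Involves strand 3? no. Count so far: 0
Gen 2: crossing 1x3. Involves strand 3? yes. Count so far: 1
Gen 3: crossing 3x1. Involves strand 3? yes. Count so far: 2
Gen 4: crossing 4x5. Involves strand 3? no. Count so far: 2
Gen 5: crossing 3x5. Involves strand 3? yes. Count so far: 3
Gen 6: crossing 2x1. Involves strand 3? no. Count so far: 3
Gen 7: crossing 3x4. Involves strand 3? yes. Count so far: 4
Gen 8: crossing 2x5. Involves strand 3? no. Count so far: 4

Answer: 4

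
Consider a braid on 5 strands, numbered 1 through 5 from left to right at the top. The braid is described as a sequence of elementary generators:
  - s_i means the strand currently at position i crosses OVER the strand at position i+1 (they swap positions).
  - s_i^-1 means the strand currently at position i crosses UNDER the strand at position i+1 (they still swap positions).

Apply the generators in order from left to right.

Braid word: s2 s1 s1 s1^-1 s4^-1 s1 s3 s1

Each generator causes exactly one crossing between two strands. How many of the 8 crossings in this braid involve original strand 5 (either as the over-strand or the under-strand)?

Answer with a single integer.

Answer: 2

Derivation:
Gen 1: crossing 2x3. Involves strand 5? no. Count so far: 0
Gen 2: crossing 1x3. Involves strand 5? no. Count so far: 0
Gen 3: crossing 3x1. Involves strand 5? no. Count so far: 0
Gen 4: crossing 1x3. Involves strand 5? no. Count so far: 0
Gen 5: crossing 4x5. Involves strand 5? yes. Count so far: 1
Gen 6: crossing 3x1. Involves strand 5? no. Count so far: 1
Gen 7: crossing 2x5. Involves strand 5? yes. Count so far: 2
Gen 8: crossing 1x3. Involves strand 5? no. Count so far: 2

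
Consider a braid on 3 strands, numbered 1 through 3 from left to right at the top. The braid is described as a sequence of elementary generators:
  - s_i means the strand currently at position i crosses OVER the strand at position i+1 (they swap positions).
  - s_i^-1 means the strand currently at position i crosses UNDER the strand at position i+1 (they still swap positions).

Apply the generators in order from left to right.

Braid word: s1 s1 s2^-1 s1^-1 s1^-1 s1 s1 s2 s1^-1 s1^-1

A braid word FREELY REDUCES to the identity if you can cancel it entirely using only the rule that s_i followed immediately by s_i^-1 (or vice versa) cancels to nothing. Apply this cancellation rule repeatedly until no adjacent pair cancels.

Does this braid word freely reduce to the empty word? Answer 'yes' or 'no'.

Answer: yes

Derivation:
Gen 1 (s1): push. Stack: [s1]
Gen 2 (s1): push. Stack: [s1 s1]
Gen 3 (s2^-1): push. Stack: [s1 s1 s2^-1]
Gen 4 (s1^-1): push. Stack: [s1 s1 s2^-1 s1^-1]
Gen 5 (s1^-1): push. Stack: [s1 s1 s2^-1 s1^-1 s1^-1]
Gen 6 (s1): cancels prior s1^-1. Stack: [s1 s1 s2^-1 s1^-1]
Gen 7 (s1): cancels prior s1^-1. Stack: [s1 s1 s2^-1]
Gen 8 (s2): cancels prior s2^-1. Stack: [s1 s1]
Gen 9 (s1^-1): cancels prior s1. Stack: [s1]
Gen 10 (s1^-1): cancels prior s1. Stack: []
Reduced word: (empty)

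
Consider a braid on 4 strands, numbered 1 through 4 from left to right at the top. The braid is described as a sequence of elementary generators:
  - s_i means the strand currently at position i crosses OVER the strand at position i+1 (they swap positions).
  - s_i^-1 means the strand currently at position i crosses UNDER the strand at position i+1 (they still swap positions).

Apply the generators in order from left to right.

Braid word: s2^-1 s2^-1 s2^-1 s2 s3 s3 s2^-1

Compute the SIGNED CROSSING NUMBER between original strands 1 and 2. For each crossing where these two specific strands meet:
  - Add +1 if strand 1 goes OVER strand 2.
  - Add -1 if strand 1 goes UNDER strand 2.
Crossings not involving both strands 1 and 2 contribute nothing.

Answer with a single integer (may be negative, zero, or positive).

Gen 1: crossing 2x3. Both 1&2? no. Sum: 0
Gen 2: crossing 3x2. Both 1&2? no. Sum: 0
Gen 3: crossing 2x3. Both 1&2? no. Sum: 0
Gen 4: crossing 3x2. Both 1&2? no. Sum: 0
Gen 5: crossing 3x4. Both 1&2? no. Sum: 0
Gen 6: crossing 4x3. Both 1&2? no. Sum: 0
Gen 7: crossing 2x3. Both 1&2? no. Sum: 0

Answer: 0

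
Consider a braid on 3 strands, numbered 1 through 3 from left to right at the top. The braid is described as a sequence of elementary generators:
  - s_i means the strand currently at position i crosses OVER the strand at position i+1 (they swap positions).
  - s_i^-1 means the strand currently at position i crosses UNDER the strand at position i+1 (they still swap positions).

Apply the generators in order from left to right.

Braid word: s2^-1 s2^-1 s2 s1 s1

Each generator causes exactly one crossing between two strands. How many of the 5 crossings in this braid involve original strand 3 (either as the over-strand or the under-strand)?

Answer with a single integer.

Gen 1: crossing 2x3. Involves strand 3? yes. Count so far: 1
Gen 2: crossing 3x2. Involves strand 3? yes. Count so far: 2
Gen 3: crossing 2x3. Involves strand 3? yes. Count so far: 3
Gen 4: crossing 1x3. Involves strand 3? yes. Count so far: 4
Gen 5: crossing 3x1. Involves strand 3? yes. Count so far: 5

Answer: 5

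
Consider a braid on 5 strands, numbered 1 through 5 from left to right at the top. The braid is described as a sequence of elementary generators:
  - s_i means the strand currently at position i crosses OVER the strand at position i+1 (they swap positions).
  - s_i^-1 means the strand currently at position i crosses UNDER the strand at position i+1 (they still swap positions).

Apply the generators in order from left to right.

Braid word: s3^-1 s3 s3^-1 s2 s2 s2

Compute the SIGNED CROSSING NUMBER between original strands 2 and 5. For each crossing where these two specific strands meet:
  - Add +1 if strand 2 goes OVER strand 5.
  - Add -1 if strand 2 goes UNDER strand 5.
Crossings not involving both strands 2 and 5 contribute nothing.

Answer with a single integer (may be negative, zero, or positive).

Gen 1: crossing 3x4. Both 2&5? no. Sum: 0
Gen 2: crossing 4x3. Both 2&5? no. Sum: 0
Gen 3: crossing 3x4. Both 2&5? no. Sum: 0
Gen 4: crossing 2x4. Both 2&5? no. Sum: 0
Gen 5: crossing 4x2. Both 2&5? no. Sum: 0
Gen 6: crossing 2x4. Both 2&5? no. Sum: 0

Answer: 0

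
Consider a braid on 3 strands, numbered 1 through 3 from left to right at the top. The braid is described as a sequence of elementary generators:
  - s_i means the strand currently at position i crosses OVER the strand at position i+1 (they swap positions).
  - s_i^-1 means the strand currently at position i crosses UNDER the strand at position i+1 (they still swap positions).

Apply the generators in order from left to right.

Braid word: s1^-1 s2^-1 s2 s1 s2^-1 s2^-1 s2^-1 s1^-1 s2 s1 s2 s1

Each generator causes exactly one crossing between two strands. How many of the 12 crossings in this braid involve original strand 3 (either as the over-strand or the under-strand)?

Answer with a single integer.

Answer: 8

Derivation:
Gen 1: crossing 1x2. Involves strand 3? no. Count so far: 0
Gen 2: crossing 1x3. Involves strand 3? yes. Count so far: 1
Gen 3: crossing 3x1. Involves strand 3? yes. Count so far: 2
Gen 4: crossing 2x1. Involves strand 3? no. Count so far: 2
Gen 5: crossing 2x3. Involves strand 3? yes. Count so far: 3
Gen 6: crossing 3x2. Involves strand 3? yes. Count so far: 4
Gen 7: crossing 2x3. Involves strand 3? yes. Count so far: 5
Gen 8: crossing 1x3. Involves strand 3? yes. Count so far: 6
Gen 9: crossing 1x2. Involves strand 3? no. Count so far: 6
Gen 10: crossing 3x2. Involves strand 3? yes. Count so far: 7
Gen 11: crossing 3x1. Involves strand 3? yes. Count so far: 8
Gen 12: crossing 2x1. Involves strand 3? no. Count so far: 8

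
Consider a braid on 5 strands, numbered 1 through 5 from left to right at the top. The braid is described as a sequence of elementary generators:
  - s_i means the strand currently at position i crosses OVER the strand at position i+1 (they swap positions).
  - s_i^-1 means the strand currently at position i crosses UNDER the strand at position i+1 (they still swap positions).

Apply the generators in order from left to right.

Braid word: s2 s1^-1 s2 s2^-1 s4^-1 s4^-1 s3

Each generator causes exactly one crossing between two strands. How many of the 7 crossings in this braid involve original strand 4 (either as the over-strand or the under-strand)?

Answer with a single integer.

Gen 1: crossing 2x3. Involves strand 4? no. Count so far: 0
Gen 2: crossing 1x3. Involves strand 4? no. Count so far: 0
Gen 3: crossing 1x2. Involves strand 4? no. Count so far: 0
Gen 4: crossing 2x1. Involves strand 4? no. Count so far: 0
Gen 5: crossing 4x5. Involves strand 4? yes. Count so far: 1
Gen 6: crossing 5x4. Involves strand 4? yes. Count so far: 2
Gen 7: crossing 2x4. Involves strand 4? yes. Count so far: 3

Answer: 3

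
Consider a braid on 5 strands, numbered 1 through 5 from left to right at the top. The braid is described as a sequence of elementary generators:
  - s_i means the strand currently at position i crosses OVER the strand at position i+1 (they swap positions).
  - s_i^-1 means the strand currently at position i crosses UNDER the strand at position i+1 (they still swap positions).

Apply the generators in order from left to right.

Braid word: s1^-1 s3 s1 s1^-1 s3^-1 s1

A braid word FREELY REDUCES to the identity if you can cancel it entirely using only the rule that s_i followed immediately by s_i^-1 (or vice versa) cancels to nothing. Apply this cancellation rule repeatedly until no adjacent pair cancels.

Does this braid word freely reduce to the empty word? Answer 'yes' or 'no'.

Gen 1 (s1^-1): push. Stack: [s1^-1]
Gen 2 (s3): push. Stack: [s1^-1 s3]
Gen 3 (s1): push. Stack: [s1^-1 s3 s1]
Gen 4 (s1^-1): cancels prior s1. Stack: [s1^-1 s3]
Gen 5 (s3^-1): cancels prior s3. Stack: [s1^-1]
Gen 6 (s1): cancels prior s1^-1. Stack: []
Reduced word: (empty)

Answer: yes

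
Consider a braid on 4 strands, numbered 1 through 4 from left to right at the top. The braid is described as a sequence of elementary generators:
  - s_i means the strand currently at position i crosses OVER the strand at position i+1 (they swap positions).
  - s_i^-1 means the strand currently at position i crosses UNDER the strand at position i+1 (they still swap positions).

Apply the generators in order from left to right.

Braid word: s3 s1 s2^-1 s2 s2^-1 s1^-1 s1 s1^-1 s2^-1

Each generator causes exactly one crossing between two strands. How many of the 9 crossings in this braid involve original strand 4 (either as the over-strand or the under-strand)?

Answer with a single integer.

Gen 1: crossing 3x4. Involves strand 4? yes. Count so far: 1
Gen 2: crossing 1x2. Involves strand 4? no. Count so far: 1
Gen 3: crossing 1x4. Involves strand 4? yes. Count so far: 2
Gen 4: crossing 4x1. Involves strand 4? yes. Count so far: 3
Gen 5: crossing 1x4. Involves strand 4? yes. Count so far: 4
Gen 6: crossing 2x4. Involves strand 4? yes. Count so far: 5
Gen 7: crossing 4x2. Involves strand 4? yes. Count so far: 6
Gen 8: crossing 2x4. Involves strand 4? yes. Count so far: 7
Gen 9: crossing 2x1. Involves strand 4? no. Count so far: 7

Answer: 7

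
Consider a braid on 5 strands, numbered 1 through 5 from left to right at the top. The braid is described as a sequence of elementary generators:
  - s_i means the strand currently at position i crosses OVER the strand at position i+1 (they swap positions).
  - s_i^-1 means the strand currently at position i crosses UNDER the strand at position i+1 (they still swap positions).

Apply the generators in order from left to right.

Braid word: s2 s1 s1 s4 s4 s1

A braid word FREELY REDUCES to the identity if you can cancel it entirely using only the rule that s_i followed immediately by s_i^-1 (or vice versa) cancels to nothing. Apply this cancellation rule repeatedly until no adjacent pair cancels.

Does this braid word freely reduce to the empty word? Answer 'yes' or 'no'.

Answer: no

Derivation:
Gen 1 (s2): push. Stack: [s2]
Gen 2 (s1): push. Stack: [s2 s1]
Gen 3 (s1): push. Stack: [s2 s1 s1]
Gen 4 (s4): push. Stack: [s2 s1 s1 s4]
Gen 5 (s4): push. Stack: [s2 s1 s1 s4 s4]
Gen 6 (s1): push. Stack: [s2 s1 s1 s4 s4 s1]
Reduced word: s2 s1 s1 s4 s4 s1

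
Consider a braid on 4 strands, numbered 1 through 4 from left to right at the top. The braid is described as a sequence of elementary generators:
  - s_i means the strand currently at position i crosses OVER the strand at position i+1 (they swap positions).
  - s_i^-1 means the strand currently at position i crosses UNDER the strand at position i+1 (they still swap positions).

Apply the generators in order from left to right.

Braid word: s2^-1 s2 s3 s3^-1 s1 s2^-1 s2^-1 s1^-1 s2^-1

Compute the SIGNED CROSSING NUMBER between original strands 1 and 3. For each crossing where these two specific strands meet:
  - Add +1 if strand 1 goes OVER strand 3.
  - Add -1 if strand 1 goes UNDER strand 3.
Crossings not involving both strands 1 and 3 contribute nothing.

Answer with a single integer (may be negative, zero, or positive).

Gen 1: crossing 2x3. Both 1&3? no. Sum: 0
Gen 2: crossing 3x2. Both 1&3? no. Sum: 0
Gen 3: crossing 3x4. Both 1&3? no. Sum: 0
Gen 4: crossing 4x3. Both 1&3? no. Sum: 0
Gen 5: crossing 1x2. Both 1&3? no. Sum: 0
Gen 6: 1 under 3. Both 1&3? yes. Contrib: -1. Sum: -1
Gen 7: 3 under 1. Both 1&3? yes. Contrib: +1. Sum: 0
Gen 8: crossing 2x1. Both 1&3? no. Sum: 0
Gen 9: crossing 2x3. Both 1&3? no. Sum: 0

Answer: 0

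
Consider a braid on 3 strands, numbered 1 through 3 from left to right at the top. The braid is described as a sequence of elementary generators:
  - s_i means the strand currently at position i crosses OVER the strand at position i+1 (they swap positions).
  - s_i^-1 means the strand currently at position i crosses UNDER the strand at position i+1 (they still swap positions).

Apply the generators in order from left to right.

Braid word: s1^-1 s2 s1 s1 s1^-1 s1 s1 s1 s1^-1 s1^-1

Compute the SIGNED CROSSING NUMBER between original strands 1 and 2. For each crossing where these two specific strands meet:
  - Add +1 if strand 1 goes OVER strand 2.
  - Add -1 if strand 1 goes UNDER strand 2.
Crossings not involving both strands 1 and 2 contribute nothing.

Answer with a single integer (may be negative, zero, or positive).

Gen 1: 1 under 2. Both 1&2? yes. Contrib: -1. Sum: -1
Gen 2: crossing 1x3. Both 1&2? no. Sum: -1
Gen 3: crossing 2x3. Both 1&2? no. Sum: -1
Gen 4: crossing 3x2. Both 1&2? no. Sum: -1
Gen 5: crossing 2x3. Both 1&2? no. Sum: -1
Gen 6: crossing 3x2. Both 1&2? no. Sum: -1
Gen 7: crossing 2x3. Both 1&2? no. Sum: -1
Gen 8: crossing 3x2. Both 1&2? no. Sum: -1
Gen 9: crossing 2x3. Both 1&2? no. Sum: -1
Gen 10: crossing 3x2. Both 1&2? no. Sum: -1

Answer: -1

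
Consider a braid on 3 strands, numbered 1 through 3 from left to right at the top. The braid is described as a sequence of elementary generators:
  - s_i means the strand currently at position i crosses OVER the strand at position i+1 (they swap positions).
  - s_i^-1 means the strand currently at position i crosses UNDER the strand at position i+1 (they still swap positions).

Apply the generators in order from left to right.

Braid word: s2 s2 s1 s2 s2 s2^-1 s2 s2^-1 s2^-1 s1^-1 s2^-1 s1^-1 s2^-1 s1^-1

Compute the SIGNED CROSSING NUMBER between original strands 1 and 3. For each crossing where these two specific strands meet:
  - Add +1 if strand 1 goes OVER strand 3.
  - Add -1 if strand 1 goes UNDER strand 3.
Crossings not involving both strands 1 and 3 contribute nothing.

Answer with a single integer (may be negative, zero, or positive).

Answer: -3

Derivation:
Gen 1: crossing 2x3. Both 1&3? no. Sum: 0
Gen 2: crossing 3x2. Both 1&3? no. Sum: 0
Gen 3: crossing 1x2. Both 1&3? no. Sum: 0
Gen 4: 1 over 3. Both 1&3? yes. Contrib: +1. Sum: 1
Gen 5: 3 over 1. Both 1&3? yes. Contrib: -1. Sum: 0
Gen 6: 1 under 3. Both 1&3? yes. Contrib: -1. Sum: -1
Gen 7: 3 over 1. Both 1&3? yes. Contrib: -1. Sum: -2
Gen 8: 1 under 3. Both 1&3? yes. Contrib: -1. Sum: -3
Gen 9: 3 under 1. Both 1&3? yes. Contrib: +1. Sum: -2
Gen 10: crossing 2x1. Both 1&3? no. Sum: -2
Gen 11: crossing 2x3. Both 1&3? no. Sum: -2
Gen 12: 1 under 3. Both 1&3? yes. Contrib: -1. Sum: -3
Gen 13: crossing 1x2. Both 1&3? no. Sum: -3
Gen 14: crossing 3x2. Both 1&3? no. Sum: -3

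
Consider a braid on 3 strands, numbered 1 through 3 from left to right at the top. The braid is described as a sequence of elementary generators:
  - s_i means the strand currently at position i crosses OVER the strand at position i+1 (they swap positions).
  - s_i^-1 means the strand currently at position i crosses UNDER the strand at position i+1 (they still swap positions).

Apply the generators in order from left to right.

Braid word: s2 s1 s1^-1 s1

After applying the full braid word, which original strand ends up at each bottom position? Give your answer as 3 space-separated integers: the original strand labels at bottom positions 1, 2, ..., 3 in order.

Answer: 3 1 2

Derivation:
Gen 1 (s2): strand 2 crosses over strand 3. Perm now: [1 3 2]
Gen 2 (s1): strand 1 crosses over strand 3. Perm now: [3 1 2]
Gen 3 (s1^-1): strand 3 crosses under strand 1. Perm now: [1 3 2]
Gen 4 (s1): strand 1 crosses over strand 3. Perm now: [3 1 2]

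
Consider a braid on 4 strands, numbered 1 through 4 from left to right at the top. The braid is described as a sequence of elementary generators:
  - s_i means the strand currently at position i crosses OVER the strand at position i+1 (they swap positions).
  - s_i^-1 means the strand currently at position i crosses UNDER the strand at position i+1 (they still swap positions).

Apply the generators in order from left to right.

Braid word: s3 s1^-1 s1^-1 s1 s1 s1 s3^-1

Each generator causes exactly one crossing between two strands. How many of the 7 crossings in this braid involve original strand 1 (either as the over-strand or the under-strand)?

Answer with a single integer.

Gen 1: crossing 3x4. Involves strand 1? no. Count so far: 0
Gen 2: crossing 1x2. Involves strand 1? yes. Count so far: 1
Gen 3: crossing 2x1. Involves strand 1? yes. Count so far: 2
Gen 4: crossing 1x2. Involves strand 1? yes. Count so far: 3
Gen 5: crossing 2x1. Involves strand 1? yes. Count so far: 4
Gen 6: crossing 1x2. Involves strand 1? yes. Count so far: 5
Gen 7: crossing 4x3. Involves strand 1? no. Count so far: 5

Answer: 5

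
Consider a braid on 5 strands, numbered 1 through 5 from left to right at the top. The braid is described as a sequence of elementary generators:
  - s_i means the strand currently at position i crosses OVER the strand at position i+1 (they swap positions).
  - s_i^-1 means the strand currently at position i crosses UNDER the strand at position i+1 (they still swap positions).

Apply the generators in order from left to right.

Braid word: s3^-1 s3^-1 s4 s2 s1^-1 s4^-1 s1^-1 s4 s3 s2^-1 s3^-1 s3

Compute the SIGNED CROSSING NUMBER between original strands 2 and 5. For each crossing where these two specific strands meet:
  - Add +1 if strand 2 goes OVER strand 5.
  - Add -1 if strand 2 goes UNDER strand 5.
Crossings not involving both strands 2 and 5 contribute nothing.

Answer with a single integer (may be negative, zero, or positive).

Answer: 1

Derivation:
Gen 1: crossing 3x4. Both 2&5? no. Sum: 0
Gen 2: crossing 4x3. Both 2&5? no. Sum: 0
Gen 3: crossing 4x5. Both 2&5? no. Sum: 0
Gen 4: crossing 2x3. Both 2&5? no. Sum: 0
Gen 5: crossing 1x3. Both 2&5? no. Sum: 0
Gen 6: crossing 5x4. Both 2&5? no. Sum: 0
Gen 7: crossing 3x1. Both 2&5? no. Sum: 0
Gen 8: crossing 4x5. Both 2&5? no. Sum: 0
Gen 9: 2 over 5. Both 2&5? yes. Contrib: +1. Sum: 1
Gen 10: crossing 3x5. Both 2&5? no. Sum: 1
Gen 11: crossing 3x2. Both 2&5? no. Sum: 1
Gen 12: crossing 2x3. Both 2&5? no. Sum: 1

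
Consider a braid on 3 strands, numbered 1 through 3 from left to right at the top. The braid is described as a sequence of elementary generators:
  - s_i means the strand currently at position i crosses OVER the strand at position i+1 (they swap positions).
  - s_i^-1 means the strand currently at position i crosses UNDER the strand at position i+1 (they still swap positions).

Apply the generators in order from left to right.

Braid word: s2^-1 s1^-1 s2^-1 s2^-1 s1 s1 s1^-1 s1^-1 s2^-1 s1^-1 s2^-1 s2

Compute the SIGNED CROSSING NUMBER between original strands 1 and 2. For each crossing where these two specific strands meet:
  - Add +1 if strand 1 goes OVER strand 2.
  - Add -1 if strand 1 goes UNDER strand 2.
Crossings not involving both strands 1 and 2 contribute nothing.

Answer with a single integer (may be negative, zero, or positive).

Gen 1: crossing 2x3. Both 1&2? no. Sum: 0
Gen 2: crossing 1x3. Both 1&2? no. Sum: 0
Gen 3: 1 under 2. Both 1&2? yes. Contrib: -1. Sum: -1
Gen 4: 2 under 1. Both 1&2? yes. Contrib: +1. Sum: 0
Gen 5: crossing 3x1. Both 1&2? no. Sum: 0
Gen 6: crossing 1x3. Both 1&2? no. Sum: 0
Gen 7: crossing 3x1. Both 1&2? no. Sum: 0
Gen 8: crossing 1x3. Both 1&2? no. Sum: 0
Gen 9: 1 under 2. Both 1&2? yes. Contrib: -1. Sum: -1
Gen 10: crossing 3x2. Both 1&2? no. Sum: -1
Gen 11: crossing 3x1. Both 1&2? no. Sum: -1
Gen 12: crossing 1x3. Both 1&2? no. Sum: -1

Answer: -1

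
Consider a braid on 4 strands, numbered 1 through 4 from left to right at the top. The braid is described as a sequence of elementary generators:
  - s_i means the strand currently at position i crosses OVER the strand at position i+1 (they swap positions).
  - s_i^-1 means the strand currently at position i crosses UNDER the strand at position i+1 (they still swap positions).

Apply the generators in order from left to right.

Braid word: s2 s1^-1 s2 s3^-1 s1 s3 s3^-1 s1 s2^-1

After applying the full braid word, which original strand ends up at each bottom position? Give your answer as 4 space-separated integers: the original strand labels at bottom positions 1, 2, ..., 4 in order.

Answer: 3 4 2 1

Derivation:
Gen 1 (s2): strand 2 crosses over strand 3. Perm now: [1 3 2 4]
Gen 2 (s1^-1): strand 1 crosses under strand 3. Perm now: [3 1 2 4]
Gen 3 (s2): strand 1 crosses over strand 2. Perm now: [3 2 1 4]
Gen 4 (s3^-1): strand 1 crosses under strand 4. Perm now: [3 2 4 1]
Gen 5 (s1): strand 3 crosses over strand 2. Perm now: [2 3 4 1]
Gen 6 (s3): strand 4 crosses over strand 1. Perm now: [2 3 1 4]
Gen 7 (s3^-1): strand 1 crosses under strand 4. Perm now: [2 3 4 1]
Gen 8 (s1): strand 2 crosses over strand 3. Perm now: [3 2 4 1]
Gen 9 (s2^-1): strand 2 crosses under strand 4. Perm now: [3 4 2 1]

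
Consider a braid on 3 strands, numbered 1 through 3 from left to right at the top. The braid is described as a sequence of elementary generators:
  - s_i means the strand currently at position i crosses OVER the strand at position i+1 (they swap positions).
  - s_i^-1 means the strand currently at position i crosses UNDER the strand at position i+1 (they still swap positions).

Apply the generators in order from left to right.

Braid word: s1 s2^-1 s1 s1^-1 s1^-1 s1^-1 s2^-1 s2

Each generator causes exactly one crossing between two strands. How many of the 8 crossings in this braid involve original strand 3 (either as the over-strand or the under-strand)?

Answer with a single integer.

Answer: 7

Derivation:
Gen 1: crossing 1x2. Involves strand 3? no. Count so far: 0
Gen 2: crossing 1x3. Involves strand 3? yes. Count so far: 1
Gen 3: crossing 2x3. Involves strand 3? yes. Count so far: 2
Gen 4: crossing 3x2. Involves strand 3? yes. Count so far: 3
Gen 5: crossing 2x3. Involves strand 3? yes. Count so far: 4
Gen 6: crossing 3x2. Involves strand 3? yes. Count so far: 5
Gen 7: crossing 3x1. Involves strand 3? yes. Count so far: 6
Gen 8: crossing 1x3. Involves strand 3? yes. Count so far: 7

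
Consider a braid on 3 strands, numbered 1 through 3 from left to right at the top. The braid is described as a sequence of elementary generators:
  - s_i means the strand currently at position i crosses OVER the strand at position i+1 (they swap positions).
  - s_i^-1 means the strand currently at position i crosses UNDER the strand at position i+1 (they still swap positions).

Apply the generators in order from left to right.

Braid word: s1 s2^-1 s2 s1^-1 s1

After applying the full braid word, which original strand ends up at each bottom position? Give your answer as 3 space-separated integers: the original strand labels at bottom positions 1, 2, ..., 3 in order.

Answer: 2 1 3

Derivation:
Gen 1 (s1): strand 1 crosses over strand 2. Perm now: [2 1 3]
Gen 2 (s2^-1): strand 1 crosses under strand 3. Perm now: [2 3 1]
Gen 3 (s2): strand 3 crosses over strand 1. Perm now: [2 1 3]
Gen 4 (s1^-1): strand 2 crosses under strand 1. Perm now: [1 2 3]
Gen 5 (s1): strand 1 crosses over strand 2. Perm now: [2 1 3]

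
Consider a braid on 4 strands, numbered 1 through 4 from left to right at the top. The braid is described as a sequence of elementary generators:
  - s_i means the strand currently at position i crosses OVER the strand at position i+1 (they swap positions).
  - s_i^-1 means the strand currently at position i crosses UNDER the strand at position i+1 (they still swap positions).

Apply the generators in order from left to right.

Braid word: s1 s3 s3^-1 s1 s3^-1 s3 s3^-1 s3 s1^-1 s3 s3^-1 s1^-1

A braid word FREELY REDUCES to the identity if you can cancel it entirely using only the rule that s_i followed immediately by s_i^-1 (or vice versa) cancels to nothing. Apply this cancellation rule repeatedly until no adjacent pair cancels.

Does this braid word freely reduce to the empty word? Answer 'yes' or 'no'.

Answer: yes

Derivation:
Gen 1 (s1): push. Stack: [s1]
Gen 2 (s3): push. Stack: [s1 s3]
Gen 3 (s3^-1): cancels prior s3. Stack: [s1]
Gen 4 (s1): push. Stack: [s1 s1]
Gen 5 (s3^-1): push. Stack: [s1 s1 s3^-1]
Gen 6 (s3): cancels prior s3^-1. Stack: [s1 s1]
Gen 7 (s3^-1): push. Stack: [s1 s1 s3^-1]
Gen 8 (s3): cancels prior s3^-1. Stack: [s1 s1]
Gen 9 (s1^-1): cancels prior s1. Stack: [s1]
Gen 10 (s3): push. Stack: [s1 s3]
Gen 11 (s3^-1): cancels prior s3. Stack: [s1]
Gen 12 (s1^-1): cancels prior s1. Stack: []
Reduced word: (empty)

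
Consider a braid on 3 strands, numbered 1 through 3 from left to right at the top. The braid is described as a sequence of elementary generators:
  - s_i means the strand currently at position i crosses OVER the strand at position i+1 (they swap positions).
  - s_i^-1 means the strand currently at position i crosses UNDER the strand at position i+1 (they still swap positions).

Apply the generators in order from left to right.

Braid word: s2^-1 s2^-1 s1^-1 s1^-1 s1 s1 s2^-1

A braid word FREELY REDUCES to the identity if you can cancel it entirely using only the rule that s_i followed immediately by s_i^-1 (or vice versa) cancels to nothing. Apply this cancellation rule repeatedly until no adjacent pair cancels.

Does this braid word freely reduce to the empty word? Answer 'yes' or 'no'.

Answer: no

Derivation:
Gen 1 (s2^-1): push. Stack: [s2^-1]
Gen 2 (s2^-1): push. Stack: [s2^-1 s2^-1]
Gen 3 (s1^-1): push. Stack: [s2^-1 s2^-1 s1^-1]
Gen 4 (s1^-1): push. Stack: [s2^-1 s2^-1 s1^-1 s1^-1]
Gen 5 (s1): cancels prior s1^-1. Stack: [s2^-1 s2^-1 s1^-1]
Gen 6 (s1): cancels prior s1^-1. Stack: [s2^-1 s2^-1]
Gen 7 (s2^-1): push. Stack: [s2^-1 s2^-1 s2^-1]
Reduced word: s2^-1 s2^-1 s2^-1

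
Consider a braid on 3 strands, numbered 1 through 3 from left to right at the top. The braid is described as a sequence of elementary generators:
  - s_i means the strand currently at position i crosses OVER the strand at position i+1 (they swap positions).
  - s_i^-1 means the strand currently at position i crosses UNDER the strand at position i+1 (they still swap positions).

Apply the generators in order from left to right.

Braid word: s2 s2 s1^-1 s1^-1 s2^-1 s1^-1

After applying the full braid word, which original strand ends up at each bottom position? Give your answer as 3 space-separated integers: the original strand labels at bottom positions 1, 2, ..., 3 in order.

Gen 1 (s2): strand 2 crosses over strand 3. Perm now: [1 3 2]
Gen 2 (s2): strand 3 crosses over strand 2. Perm now: [1 2 3]
Gen 3 (s1^-1): strand 1 crosses under strand 2. Perm now: [2 1 3]
Gen 4 (s1^-1): strand 2 crosses under strand 1. Perm now: [1 2 3]
Gen 5 (s2^-1): strand 2 crosses under strand 3. Perm now: [1 3 2]
Gen 6 (s1^-1): strand 1 crosses under strand 3. Perm now: [3 1 2]

Answer: 3 1 2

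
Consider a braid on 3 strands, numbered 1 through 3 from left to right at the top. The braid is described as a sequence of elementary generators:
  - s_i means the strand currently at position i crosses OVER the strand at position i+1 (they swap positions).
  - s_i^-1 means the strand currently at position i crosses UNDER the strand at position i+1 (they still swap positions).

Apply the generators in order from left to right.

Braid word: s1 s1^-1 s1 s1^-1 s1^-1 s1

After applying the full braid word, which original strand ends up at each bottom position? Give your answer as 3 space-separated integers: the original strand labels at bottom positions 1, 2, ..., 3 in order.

Gen 1 (s1): strand 1 crosses over strand 2. Perm now: [2 1 3]
Gen 2 (s1^-1): strand 2 crosses under strand 1. Perm now: [1 2 3]
Gen 3 (s1): strand 1 crosses over strand 2. Perm now: [2 1 3]
Gen 4 (s1^-1): strand 2 crosses under strand 1. Perm now: [1 2 3]
Gen 5 (s1^-1): strand 1 crosses under strand 2. Perm now: [2 1 3]
Gen 6 (s1): strand 2 crosses over strand 1. Perm now: [1 2 3]

Answer: 1 2 3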